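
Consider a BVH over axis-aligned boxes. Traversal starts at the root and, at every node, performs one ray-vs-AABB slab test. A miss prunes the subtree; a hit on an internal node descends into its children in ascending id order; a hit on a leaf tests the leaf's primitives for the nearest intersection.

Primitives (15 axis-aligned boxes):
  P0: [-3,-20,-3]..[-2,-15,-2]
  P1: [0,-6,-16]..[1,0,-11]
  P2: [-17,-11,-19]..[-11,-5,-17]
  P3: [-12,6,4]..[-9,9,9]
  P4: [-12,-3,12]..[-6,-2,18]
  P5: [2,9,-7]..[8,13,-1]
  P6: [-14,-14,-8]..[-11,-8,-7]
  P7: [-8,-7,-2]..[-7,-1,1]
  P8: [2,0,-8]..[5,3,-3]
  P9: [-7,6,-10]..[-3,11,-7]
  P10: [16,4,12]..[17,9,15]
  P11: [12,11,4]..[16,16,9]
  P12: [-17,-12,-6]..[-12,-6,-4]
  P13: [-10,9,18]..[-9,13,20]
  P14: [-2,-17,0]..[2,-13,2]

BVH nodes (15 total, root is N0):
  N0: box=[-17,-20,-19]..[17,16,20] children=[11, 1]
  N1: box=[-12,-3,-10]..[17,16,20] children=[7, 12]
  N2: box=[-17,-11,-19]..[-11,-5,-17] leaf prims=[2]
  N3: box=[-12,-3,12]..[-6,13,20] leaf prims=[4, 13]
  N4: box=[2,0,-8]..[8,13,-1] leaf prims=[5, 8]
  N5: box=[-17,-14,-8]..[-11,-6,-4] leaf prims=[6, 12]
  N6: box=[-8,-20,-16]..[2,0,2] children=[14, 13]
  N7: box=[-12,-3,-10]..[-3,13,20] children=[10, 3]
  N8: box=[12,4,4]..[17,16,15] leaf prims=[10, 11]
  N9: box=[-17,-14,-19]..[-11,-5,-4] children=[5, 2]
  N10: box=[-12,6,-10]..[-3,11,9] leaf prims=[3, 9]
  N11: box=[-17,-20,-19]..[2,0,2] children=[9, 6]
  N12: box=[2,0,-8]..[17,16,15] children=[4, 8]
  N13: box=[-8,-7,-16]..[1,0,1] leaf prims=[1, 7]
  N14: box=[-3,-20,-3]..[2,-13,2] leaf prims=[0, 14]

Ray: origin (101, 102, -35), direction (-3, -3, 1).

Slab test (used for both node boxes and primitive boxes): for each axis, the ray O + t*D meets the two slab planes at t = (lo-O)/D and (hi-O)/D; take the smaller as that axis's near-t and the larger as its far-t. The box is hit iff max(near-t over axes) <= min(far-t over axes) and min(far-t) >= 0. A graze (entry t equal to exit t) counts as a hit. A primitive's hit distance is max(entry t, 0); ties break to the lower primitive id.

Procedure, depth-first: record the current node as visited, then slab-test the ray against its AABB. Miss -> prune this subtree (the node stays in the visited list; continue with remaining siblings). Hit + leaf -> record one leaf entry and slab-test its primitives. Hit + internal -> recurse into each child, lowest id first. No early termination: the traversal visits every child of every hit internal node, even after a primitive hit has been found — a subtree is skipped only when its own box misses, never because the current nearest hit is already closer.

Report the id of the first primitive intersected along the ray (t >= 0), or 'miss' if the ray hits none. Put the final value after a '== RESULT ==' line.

Traverse from the root:
N0 x:[28,118/3] y:[86/3,122/3] z:[16,55] -> hit [86/3,118/3], descend [1, 11]
  N1 x:[28,113/3] y:[86/3,35] z:[25,55] -> hit [86/3,35], descend [7, 12]
    N7 x:[104/3,113/3] y:[89/3,35] z:[25,55] -> hit [104/3,35], descend [3, 10]
      N3 x:[107/3,113/3] y:[89/3,35] z:[47,55] -> miss, prune
      N10 x:[104/3,113/3] y:[91/3,32] z:[25,44] -> miss, prune
    N12 x:[28,33] y:[86/3,34] z:[27,50] -> hit [86/3,33], descend [4, 8]
      N4 x:[31,33] y:[89/3,34] z:[27,34] -> hit [31,33] leaf, test {P5@t=31, P8(miss)}
      N8 x:[28,89/3] y:[86/3,98/3] z:[39,50] -> miss, prune
  N11 x:[33,118/3] y:[34,122/3] z:[16,37] -> hit [34,37], descend [6, 9]
    N6 x:[33,109/3] y:[34,122/3] z:[19,37] -> hit [34,109/3], descend [13, 14]
      N13 x:[100/3,109/3] y:[34,109/3] z:[19,36] -> hit [34,36] leaf, test {P1(miss), P7@t=36}
      N14 x:[33,104/3] y:[115/3,122/3] z:[32,37] -> miss, prune
    N9 x:[112/3,118/3] y:[107/3,116/3] z:[16,31] -> miss, prune

Summary -> nodes [0, 1, 7, 3, 10, 12, 4, 8, 11, 6, 13, 14, 9]; box-tests=13; leaf-entries=2; first=P5

== RESULT ==
5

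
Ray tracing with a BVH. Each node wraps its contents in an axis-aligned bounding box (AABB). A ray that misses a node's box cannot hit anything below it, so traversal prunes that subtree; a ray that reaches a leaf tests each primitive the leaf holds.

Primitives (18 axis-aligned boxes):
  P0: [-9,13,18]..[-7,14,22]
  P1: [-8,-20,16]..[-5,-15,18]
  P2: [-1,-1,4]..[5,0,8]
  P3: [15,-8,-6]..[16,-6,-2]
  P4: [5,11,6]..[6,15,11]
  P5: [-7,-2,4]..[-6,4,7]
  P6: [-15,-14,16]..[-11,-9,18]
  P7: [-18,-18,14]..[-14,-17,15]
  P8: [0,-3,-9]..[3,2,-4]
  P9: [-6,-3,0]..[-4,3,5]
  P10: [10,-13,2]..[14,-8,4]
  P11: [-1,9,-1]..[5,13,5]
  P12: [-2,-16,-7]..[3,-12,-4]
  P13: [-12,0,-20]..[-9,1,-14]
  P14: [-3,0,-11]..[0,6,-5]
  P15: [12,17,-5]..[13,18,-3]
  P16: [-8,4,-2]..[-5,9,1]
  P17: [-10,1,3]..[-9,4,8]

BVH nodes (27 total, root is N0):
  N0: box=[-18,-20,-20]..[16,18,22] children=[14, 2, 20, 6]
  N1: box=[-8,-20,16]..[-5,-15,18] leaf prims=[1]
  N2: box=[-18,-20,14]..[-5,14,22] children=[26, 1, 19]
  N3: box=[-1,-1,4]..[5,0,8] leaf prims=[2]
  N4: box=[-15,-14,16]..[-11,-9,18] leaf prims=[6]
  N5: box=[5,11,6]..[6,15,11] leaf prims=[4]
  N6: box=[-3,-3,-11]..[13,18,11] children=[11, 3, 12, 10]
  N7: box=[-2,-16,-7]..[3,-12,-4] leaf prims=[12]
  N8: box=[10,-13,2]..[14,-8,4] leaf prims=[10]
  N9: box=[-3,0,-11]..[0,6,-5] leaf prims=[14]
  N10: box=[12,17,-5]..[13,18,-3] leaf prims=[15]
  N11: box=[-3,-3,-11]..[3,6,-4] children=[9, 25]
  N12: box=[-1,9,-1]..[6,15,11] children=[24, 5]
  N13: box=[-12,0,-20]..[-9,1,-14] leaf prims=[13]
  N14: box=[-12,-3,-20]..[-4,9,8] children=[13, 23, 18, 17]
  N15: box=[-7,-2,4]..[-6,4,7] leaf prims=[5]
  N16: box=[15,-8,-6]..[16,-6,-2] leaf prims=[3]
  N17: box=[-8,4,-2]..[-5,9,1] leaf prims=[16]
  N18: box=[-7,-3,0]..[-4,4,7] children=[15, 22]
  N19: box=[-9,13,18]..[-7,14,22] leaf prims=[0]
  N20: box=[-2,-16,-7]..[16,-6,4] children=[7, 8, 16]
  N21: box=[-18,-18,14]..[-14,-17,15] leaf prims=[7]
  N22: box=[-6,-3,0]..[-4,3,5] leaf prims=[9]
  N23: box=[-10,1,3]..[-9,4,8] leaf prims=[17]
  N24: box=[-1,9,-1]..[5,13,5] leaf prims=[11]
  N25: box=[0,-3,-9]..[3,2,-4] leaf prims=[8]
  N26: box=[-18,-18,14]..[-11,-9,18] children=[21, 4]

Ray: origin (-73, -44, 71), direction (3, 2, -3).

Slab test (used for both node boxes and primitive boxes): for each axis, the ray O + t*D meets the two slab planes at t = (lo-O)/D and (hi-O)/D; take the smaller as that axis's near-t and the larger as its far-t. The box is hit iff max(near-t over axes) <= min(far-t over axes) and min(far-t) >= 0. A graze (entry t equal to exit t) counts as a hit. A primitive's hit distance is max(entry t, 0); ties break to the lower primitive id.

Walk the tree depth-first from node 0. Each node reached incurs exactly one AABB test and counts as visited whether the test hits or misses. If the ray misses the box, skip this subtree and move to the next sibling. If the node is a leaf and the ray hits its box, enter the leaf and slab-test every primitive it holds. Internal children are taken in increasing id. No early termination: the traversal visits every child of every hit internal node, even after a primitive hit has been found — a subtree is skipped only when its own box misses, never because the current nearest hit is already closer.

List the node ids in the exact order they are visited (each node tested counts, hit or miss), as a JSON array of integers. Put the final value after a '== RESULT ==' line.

Walk:
N0 x:[55/3,89/3] y:[12,31] z:[49/3,91/3] -> hit [55/3,89/3], descend [2, 6, 14, 20]
  N2 x:[55/3,68/3] y:[12,29] z:[49/3,19] -> hit [55/3,19], descend [1, 19, 26]
    N1 x:[65/3,68/3] y:[12,29/2] z:[53/3,55/3] -> miss, prune
    N19 x:[64/3,22] y:[57/2,29] z:[49/3,53/3] -> miss, prune
    N26 x:[55/3,62/3] y:[13,35/2] z:[53/3,19] -> miss, prune
  N6 x:[70/3,86/3] y:[41/2,31] z:[20,82/3] -> hit [70/3,82/3], descend [3, 10, 11, 12]
    N3 x:[24,26] y:[43/2,22] z:[21,67/3] -> miss, prune
    N10 x:[85/3,86/3] y:[61/2,31] z:[74/3,76/3] -> miss, prune
    N11 x:[70/3,76/3] y:[41/2,25] z:[25,82/3] -> hit [25,25], descend [9, 25]
      N9 x:[70/3,73/3] y:[22,25] z:[76/3,82/3] -> miss, prune
      N25 x:[73/3,76/3] y:[41/2,23] z:[25,80/3] -> miss, prune
    N12 x:[24,79/3] y:[53/2,59/2] z:[20,24] -> miss, prune
  N14 x:[61/3,23] y:[41/2,53/2] z:[21,91/3] -> hit [21,23], descend [13, 17, 18, 23]
    N13 x:[61/3,64/3] y:[22,45/2] z:[85/3,91/3] -> miss, prune
    N17 x:[65/3,68/3] y:[24,53/2] z:[70/3,73/3] -> miss, prune
    N18 x:[22,23] y:[41/2,24] z:[64/3,71/3] -> hit [22,23], descend [15, 22]
      N15 x:[22,67/3] y:[21,24] z:[64/3,67/3] -> hit [22,67/3] leaf, test {P5@t=22}
      N22 x:[67/3,23] y:[41/2,47/2] z:[22,71/3] -> hit [67/3,23] leaf, test {P9@t=67/3}
    N23 x:[21,64/3] y:[45/2,24] z:[21,68/3] -> miss, prune
  N20 x:[71/3,89/3] y:[14,19] z:[67/3,26] -> miss, prune

order=[0, 2, 1, 19, 26, 6, 3, 10, 11, 9, 25, 12, 14, 13, 17, 18, 15, 22, 23, 20]  |boxes|=20  |leaves|=2  hit=P5

== RESULT ==
[0, 2, 1, 19, 26, 6, 3, 10, 11, 9, 25, 12, 14, 13, 17, 18, 15, 22, 23, 20]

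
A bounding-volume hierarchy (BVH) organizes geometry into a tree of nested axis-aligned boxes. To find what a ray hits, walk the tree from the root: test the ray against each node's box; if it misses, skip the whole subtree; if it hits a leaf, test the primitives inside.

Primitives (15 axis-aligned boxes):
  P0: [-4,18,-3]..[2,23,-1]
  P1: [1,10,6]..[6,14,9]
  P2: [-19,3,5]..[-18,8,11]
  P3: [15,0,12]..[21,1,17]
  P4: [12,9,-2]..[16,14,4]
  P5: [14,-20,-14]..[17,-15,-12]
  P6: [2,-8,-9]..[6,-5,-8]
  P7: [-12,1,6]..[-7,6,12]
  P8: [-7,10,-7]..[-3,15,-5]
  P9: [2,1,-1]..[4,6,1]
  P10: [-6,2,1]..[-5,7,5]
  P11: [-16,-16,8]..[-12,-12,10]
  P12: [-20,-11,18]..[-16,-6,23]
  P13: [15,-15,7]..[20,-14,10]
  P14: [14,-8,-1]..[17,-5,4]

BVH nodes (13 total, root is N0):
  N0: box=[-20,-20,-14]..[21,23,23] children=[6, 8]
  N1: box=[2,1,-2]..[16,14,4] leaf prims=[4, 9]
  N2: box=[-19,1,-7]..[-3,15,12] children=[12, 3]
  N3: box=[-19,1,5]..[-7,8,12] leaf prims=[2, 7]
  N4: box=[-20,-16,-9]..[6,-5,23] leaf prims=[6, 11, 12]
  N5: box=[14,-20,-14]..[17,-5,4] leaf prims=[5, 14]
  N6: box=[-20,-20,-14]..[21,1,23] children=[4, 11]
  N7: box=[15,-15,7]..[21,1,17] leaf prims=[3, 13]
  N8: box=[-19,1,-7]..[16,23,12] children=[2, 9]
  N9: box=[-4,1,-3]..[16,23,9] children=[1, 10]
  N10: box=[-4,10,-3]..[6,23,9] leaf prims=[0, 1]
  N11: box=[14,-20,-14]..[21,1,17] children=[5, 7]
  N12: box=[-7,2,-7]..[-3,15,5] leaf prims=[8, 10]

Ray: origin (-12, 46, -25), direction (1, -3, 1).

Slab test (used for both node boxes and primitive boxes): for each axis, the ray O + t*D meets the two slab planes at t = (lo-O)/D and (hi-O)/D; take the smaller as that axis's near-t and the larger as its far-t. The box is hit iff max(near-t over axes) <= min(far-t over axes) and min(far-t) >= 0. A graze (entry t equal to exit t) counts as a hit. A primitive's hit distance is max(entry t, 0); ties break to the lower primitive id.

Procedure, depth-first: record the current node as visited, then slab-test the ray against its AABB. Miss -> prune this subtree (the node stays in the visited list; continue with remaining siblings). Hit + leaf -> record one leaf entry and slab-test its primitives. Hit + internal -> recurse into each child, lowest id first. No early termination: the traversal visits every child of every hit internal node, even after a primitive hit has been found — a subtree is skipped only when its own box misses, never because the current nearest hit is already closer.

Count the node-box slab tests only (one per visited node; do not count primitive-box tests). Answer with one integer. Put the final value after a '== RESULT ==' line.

Traverse from the root:
N0 x:[-8,33] y:[23/3,22] z:[11,48] -> hit [11,22], descend [6, 8]
  N6 x:[-8,33] y:[15,22] z:[11,48] -> hit [15,22], descend [4, 11]
    N4 x:[-8,18] y:[17,62/3] z:[16,48] -> hit [17,18] leaf, test {P6@t=17, P11(miss), P12(miss)}
    N11 x:[26,33] y:[15,22] z:[11,42] -> miss, prune
  N8 x:[-7,28] y:[23/3,15] z:[18,37] -> miss, prune

Summary -> nodes [0, 6, 4, 11, 8]; box-tests=5; leaf-entries=1; first=P6

== RESULT ==
5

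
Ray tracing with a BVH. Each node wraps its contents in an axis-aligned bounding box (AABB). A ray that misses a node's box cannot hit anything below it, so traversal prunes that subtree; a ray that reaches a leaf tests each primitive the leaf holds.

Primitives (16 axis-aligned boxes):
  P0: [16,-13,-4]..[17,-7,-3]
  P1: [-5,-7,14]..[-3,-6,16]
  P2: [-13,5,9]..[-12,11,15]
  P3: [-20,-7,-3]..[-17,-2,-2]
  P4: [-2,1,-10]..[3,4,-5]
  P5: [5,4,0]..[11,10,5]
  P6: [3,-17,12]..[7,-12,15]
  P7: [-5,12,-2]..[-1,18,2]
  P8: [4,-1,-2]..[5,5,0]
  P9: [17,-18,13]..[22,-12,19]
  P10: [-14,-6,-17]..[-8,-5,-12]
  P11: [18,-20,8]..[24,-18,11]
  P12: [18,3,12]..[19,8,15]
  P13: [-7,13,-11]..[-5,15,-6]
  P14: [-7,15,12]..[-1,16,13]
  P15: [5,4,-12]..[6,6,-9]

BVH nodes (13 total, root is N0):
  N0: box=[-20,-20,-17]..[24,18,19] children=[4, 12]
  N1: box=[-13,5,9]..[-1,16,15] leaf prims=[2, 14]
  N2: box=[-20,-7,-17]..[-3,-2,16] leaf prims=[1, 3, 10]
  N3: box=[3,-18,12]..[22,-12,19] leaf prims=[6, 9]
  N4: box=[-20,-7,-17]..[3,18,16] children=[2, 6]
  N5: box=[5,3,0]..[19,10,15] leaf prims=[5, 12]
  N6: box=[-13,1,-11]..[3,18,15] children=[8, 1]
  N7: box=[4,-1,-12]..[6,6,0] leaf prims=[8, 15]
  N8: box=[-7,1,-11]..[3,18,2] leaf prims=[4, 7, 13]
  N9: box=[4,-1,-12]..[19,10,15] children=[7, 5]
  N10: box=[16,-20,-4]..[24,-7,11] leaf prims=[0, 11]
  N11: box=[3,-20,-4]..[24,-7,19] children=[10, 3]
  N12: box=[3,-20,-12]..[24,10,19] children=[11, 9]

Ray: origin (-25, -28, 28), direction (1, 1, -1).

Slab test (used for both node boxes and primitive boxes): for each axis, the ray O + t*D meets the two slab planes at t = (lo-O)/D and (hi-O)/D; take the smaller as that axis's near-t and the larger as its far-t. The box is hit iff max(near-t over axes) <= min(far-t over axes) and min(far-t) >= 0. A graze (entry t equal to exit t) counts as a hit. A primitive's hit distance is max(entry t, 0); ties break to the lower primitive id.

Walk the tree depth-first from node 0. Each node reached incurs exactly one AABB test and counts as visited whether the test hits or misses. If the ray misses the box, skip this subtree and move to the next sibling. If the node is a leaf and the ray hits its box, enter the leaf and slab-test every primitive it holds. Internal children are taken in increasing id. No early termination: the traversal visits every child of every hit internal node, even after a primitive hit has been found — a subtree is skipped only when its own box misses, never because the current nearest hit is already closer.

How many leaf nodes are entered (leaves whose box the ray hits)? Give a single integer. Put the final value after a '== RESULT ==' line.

Trace the traversal:
N0 x:[5,49] y:[8,46] z:[9,45] -> hit [9,45], descend [4, 12]
  N4 x:[5,28] y:[21,46] z:[12,45] -> hit [21,28], descend [2, 6]
    N2 x:[5,22] y:[21,26] z:[12,45] -> hit [21,22] leaf, test {P1(miss), P3(miss), P10(miss)}
    N6 x:[12,28] y:[29,46] z:[13,39] -> miss, prune
  N12 x:[28,49] y:[8,38] z:[9,40] -> hit [28,38], descend [9, 11]
    N9 x:[29,44] y:[27,38] z:[13,40] -> hit [29,38], descend [5, 7]
      N5 x:[30,44] y:[31,38] z:[13,28] -> miss, prune
      N7 x:[29,31] y:[27,34] z:[28,40] -> hit [29,31] leaf, test {P8@t=29, P15(miss)}
    N11 x:[28,49] y:[8,21] z:[9,32] -> miss, prune

order=[0, 4, 2, 6, 12, 9, 5, 7, 11]  |boxes|=9  |leaves|=2  hit=P8

== RESULT ==
2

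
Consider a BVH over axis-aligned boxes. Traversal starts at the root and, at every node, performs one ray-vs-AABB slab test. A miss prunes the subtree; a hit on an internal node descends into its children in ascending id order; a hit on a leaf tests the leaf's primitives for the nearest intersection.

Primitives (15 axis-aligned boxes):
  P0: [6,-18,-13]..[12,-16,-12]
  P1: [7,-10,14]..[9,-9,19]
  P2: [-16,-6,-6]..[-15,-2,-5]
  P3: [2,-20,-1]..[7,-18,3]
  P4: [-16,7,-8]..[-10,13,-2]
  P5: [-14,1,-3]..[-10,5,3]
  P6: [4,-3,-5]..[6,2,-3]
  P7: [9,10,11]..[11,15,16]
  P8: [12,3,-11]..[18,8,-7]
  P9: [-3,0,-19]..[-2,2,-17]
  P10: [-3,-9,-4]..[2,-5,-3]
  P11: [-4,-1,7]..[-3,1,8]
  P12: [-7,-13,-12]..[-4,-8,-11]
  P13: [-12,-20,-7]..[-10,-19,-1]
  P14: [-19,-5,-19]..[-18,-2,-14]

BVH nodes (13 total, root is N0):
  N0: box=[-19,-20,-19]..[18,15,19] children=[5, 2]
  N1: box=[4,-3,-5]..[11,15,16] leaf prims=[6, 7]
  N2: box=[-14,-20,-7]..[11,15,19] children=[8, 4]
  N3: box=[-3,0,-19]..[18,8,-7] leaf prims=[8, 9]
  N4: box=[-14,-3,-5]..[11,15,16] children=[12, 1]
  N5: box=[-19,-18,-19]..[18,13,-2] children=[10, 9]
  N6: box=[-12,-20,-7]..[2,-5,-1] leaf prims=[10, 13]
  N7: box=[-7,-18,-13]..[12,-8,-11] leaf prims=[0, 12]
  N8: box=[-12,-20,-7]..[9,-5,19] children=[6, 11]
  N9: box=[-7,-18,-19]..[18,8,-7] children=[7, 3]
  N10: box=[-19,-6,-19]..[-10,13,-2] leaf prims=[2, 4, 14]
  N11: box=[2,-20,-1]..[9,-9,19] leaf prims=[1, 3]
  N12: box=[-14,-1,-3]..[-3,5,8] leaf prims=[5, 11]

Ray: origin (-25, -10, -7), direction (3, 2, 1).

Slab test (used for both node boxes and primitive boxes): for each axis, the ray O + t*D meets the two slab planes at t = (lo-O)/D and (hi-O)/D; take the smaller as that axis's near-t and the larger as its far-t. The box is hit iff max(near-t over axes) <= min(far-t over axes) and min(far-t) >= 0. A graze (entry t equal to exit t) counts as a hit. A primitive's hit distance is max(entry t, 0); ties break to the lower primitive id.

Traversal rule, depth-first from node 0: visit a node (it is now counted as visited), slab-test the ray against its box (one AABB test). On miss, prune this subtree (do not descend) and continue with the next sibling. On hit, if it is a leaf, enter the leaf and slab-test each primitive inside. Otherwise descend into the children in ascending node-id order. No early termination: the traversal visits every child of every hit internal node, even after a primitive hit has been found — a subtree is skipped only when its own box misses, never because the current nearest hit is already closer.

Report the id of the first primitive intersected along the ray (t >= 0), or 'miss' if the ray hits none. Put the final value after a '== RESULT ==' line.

Traverse from the root:
N0 x:[2,43/3] y:[-5,25/2] z:[-12,26] -> hit [2,25/2], descend [2, 5]
  N2 x:[11/3,12] y:[-5,25/2] z:[0,26] -> hit [11/3,12], descend [4, 8]
    N4 x:[11/3,12] y:[7/2,25/2] z:[2,23] -> hit [11/3,12], descend [1, 12]
      N1 x:[29/3,12] y:[7/2,25/2] z:[2,23] -> hit [29/3,12] leaf, test {P6(miss), P7(miss)}
      N12 x:[11/3,22/3] y:[9/2,15/2] z:[4,15] -> hit [9/2,22/3] leaf, test {P5(miss), P11(miss)}
    N8 x:[13/3,34/3] y:[-5,5/2] z:[0,26] -> miss, prune
  N5 x:[2,43/3] y:[-4,23/2] z:[-12,5] -> hit [2,5], descend [9, 10]
    N9 x:[6,43/3] y:[-4,9] z:[-12,0] -> miss, prune
    N10 x:[2,5] y:[2,23/2] z:[-12,5] -> hit [2,5] leaf, test {P2(miss), P4(miss), P14(miss)}

Summary -> nodes [0, 2, 4, 1, 12, 8, 5, 9, 10]; box-tests=9; leaf-entries=3; first=miss

== RESULT ==
miss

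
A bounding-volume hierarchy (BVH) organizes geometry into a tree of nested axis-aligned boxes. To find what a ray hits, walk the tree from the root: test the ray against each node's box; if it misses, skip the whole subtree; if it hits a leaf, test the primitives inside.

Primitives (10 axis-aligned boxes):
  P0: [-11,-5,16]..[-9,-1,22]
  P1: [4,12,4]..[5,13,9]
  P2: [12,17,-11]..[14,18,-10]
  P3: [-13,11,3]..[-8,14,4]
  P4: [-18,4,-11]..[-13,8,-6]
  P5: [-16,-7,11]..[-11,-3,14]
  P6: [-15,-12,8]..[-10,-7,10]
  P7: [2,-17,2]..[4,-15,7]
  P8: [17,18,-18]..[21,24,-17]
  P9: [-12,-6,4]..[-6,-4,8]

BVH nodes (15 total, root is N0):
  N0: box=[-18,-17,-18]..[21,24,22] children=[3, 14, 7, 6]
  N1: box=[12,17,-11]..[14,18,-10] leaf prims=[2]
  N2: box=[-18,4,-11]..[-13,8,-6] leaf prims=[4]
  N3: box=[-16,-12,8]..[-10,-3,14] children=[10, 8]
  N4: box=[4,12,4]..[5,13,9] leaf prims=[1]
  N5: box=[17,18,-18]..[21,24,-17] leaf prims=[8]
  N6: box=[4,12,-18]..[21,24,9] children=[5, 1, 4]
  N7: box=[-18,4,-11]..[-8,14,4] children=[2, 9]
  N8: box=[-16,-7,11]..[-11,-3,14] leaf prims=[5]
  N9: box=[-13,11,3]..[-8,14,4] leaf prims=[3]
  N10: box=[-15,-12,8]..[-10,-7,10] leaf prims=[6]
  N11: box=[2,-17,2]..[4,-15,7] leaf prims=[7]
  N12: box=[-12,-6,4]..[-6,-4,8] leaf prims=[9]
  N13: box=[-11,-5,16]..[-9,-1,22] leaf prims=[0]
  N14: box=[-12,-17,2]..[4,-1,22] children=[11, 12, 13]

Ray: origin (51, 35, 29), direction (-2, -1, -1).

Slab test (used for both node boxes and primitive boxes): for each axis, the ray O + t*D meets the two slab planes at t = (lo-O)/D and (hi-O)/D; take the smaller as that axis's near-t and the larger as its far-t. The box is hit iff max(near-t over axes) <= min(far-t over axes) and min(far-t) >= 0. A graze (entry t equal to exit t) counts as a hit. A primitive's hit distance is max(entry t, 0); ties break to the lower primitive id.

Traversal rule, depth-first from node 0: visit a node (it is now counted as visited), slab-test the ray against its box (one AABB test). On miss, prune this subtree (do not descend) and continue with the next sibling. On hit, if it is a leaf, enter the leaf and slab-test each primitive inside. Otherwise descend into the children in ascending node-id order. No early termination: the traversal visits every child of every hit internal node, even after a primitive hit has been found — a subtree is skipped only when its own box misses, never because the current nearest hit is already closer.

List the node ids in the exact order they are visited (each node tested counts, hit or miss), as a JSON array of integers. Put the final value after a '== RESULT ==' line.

Trace the traversal:
N0 x:[15,69/2] y:[11,52] z:[7,47] -> hit [15,69/2], descend [3, 6, 7, 14]
  N3 x:[61/2,67/2] y:[38,47] z:[15,21] -> miss, prune
  N6 x:[15,47/2] y:[11,23] z:[20,47] -> hit [20,23], descend [1, 4, 5]
    N1 x:[37/2,39/2] y:[17,18] z:[39,40] -> miss, prune
    N4 x:[23,47/2] y:[22,23] z:[20,25] -> hit [23,23] leaf, test {P1@t=23}
    N5 x:[15,17] y:[11,17] z:[46,47] -> miss, prune
  N7 x:[59/2,69/2] y:[21,31] z:[25,40] -> hit [59/2,31], descend [2, 9]
    N2 x:[32,69/2] y:[27,31] z:[35,40] -> miss, prune
    N9 x:[59/2,32] y:[21,24] z:[25,26] -> miss, prune
  N14 x:[47/2,63/2] y:[36,52] z:[7,27] -> miss, prune

10 AABB tests over nodes [0, 3, 6, 1, 4, 5, 7, 2, 9, 14]; 1 leaf entered; closest P1.

== RESULT ==
[0, 3, 6, 1, 4, 5, 7, 2, 9, 14]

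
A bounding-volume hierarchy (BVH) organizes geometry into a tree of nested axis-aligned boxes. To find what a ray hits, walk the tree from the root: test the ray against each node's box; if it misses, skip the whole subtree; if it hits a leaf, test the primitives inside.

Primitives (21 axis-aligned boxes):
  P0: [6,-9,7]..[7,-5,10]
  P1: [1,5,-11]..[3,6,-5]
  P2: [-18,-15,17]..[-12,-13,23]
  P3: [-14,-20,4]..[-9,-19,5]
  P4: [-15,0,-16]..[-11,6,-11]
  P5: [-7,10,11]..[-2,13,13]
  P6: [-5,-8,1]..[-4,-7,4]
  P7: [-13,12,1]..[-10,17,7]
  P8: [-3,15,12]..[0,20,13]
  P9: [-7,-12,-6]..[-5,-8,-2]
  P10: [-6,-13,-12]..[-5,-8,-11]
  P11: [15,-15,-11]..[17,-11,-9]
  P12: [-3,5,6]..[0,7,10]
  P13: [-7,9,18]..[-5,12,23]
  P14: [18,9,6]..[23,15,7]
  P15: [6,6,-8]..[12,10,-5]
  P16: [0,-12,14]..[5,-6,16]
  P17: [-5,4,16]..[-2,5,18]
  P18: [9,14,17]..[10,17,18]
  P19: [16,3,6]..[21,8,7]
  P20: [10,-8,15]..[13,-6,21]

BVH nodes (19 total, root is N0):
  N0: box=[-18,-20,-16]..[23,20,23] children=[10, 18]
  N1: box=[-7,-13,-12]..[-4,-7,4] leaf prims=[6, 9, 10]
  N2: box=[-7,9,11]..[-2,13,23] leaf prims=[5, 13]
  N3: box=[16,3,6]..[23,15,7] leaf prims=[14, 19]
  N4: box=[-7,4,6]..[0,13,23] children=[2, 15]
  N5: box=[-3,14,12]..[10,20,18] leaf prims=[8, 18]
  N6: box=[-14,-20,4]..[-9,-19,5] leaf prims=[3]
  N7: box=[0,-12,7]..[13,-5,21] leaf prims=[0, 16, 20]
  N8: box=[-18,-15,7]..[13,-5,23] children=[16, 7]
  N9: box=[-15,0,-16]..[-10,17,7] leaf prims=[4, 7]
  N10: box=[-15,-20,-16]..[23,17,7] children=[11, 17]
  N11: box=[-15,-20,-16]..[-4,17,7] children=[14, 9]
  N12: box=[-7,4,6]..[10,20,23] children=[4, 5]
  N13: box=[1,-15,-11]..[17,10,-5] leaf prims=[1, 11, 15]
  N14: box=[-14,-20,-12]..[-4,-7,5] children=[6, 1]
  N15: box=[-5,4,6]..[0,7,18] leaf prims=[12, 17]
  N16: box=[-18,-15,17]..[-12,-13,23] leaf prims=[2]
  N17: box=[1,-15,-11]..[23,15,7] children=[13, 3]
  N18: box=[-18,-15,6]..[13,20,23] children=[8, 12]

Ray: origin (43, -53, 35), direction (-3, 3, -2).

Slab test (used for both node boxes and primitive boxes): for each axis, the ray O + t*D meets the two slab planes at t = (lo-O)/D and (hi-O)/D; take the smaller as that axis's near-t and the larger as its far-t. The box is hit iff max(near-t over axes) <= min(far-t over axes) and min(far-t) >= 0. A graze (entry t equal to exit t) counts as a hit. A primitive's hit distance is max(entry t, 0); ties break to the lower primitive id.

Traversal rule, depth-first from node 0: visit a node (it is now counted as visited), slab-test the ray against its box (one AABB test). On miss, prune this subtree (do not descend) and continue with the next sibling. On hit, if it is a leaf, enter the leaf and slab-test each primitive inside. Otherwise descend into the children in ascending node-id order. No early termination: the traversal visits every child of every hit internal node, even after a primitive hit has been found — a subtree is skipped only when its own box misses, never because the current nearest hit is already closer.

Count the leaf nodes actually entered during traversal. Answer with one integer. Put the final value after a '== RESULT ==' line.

Walk:
N0 x:[20/3,61/3] y:[11,73/3] z:[6,51/2] -> hit [11,61/3], descend [10, 18]
  N10 x:[20/3,58/3] y:[11,70/3] z:[14,51/2] -> hit [14,58/3], descend [11, 17]
    N11 x:[47/3,58/3] y:[11,70/3] z:[14,51/2] -> hit [47/3,58/3], descend [9, 14]
      N9 x:[53/3,58/3] y:[53/3,70/3] z:[14,51/2] -> hit [53/3,58/3] leaf, test {P4(miss), P7(miss)}
      N14 x:[47/3,19] y:[11,46/3] z:[15,47/2] -> miss, prune
    N17 x:[20/3,14] y:[38/3,68/3] z:[14,23] -> hit [14,14], descend [3, 13]
      N3 x:[20/3,9] y:[56/3,68/3] z:[14,29/2] -> miss, prune
      N13 x:[26/3,14] y:[38/3,21] z:[20,23] -> miss, prune
  N18 x:[10,61/3] y:[38/3,73/3] z:[6,29/2] -> hit [38/3,29/2], descend [8, 12]
    N8 x:[10,61/3] y:[38/3,16] z:[6,14] -> hit [38/3,14], descend [7, 16]
      N7 x:[10,43/3] y:[41/3,16] z:[7,14] -> hit [41/3,14] leaf, test {P0(miss), P16(miss), P20(miss)}
      N16 x:[55/3,61/3] y:[38/3,40/3] z:[6,9] -> miss, prune
    N12 x:[11,50/3] y:[19,73/3] z:[6,29/2] -> miss, prune

Visited [0, 10, 11, 9, 14, 17, 3, 13, 18, 8, 7, 16, 12]. Tests: 13 box, 2 leaf. Nearest: miss.

== RESULT ==
2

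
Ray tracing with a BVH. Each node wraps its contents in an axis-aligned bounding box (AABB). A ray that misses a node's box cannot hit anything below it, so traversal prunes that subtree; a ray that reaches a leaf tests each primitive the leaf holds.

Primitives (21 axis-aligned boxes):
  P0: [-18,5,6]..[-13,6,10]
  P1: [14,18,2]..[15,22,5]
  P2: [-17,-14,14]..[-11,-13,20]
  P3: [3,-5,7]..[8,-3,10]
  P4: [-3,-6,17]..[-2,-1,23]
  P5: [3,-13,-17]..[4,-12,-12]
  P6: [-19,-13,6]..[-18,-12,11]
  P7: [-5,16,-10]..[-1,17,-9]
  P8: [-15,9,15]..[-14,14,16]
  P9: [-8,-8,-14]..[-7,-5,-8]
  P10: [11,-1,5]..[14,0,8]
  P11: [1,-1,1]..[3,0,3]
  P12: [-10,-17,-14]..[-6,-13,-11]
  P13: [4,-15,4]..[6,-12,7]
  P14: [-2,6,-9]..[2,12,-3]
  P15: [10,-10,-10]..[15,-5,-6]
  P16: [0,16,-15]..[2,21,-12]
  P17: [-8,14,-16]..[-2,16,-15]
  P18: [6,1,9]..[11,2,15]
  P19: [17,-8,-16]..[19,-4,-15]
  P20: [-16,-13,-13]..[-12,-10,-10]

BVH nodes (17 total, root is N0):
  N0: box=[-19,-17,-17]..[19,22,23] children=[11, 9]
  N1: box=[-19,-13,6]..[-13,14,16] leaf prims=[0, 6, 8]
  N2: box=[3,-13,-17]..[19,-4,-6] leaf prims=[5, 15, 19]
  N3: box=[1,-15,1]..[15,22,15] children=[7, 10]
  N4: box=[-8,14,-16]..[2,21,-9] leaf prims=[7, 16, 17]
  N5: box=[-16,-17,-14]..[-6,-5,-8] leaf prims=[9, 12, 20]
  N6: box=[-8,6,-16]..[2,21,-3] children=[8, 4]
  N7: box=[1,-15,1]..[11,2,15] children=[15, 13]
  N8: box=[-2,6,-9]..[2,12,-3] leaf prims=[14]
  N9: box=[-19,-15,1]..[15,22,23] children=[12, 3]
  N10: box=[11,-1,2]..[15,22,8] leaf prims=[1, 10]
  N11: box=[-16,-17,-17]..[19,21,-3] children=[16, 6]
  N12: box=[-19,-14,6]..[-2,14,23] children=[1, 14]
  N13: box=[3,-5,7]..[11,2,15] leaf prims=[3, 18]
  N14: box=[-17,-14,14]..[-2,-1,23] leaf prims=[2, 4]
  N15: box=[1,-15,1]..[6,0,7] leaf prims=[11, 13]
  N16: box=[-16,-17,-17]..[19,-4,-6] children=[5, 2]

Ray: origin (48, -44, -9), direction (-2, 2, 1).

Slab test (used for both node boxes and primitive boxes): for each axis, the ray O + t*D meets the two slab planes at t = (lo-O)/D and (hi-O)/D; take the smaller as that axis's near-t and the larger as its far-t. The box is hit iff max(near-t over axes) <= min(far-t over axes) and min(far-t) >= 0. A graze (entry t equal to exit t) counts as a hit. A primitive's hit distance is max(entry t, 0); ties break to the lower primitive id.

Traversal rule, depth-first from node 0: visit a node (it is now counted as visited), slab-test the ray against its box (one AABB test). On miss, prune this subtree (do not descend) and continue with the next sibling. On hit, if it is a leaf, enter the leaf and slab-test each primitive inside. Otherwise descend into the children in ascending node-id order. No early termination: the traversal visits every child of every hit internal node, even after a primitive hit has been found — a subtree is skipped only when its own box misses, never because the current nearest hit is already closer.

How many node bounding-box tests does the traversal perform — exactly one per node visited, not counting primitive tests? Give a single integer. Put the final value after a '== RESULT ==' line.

Trace the traversal:
N0 x:[29/2,67/2] y:[27/2,33] z:[-8,32] -> hit [29/2,32], descend [9, 11]
  N9 x:[33/2,67/2] y:[29/2,33] z:[10,32] -> hit [33/2,32], descend [3, 12]
    N3 x:[33/2,47/2] y:[29/2,33] z:[10,24] -> hit [33/2,47/2], descend [7, 10]
      N7 x:[37/2,47/2] y:[29/2,23] z:[10,24] -> hit [37/2,23], descend [13, 15]
        N13 x:[37/2,45/2] y:[39/2,23] z:[16,24] -> hit [39/2,45/2] leaf, test {P3(miss), P18(miss)}
        N15 x:[21,47/2] y:[29/2,22] z:[10,16] -> miss, prune
      N10 x:[33/2,37/2] y:[43/2,33] z:[11,17] -> miss, prune
    N12 x:[25,67/2] y:[15,29] z:[15,32] -> hit [25,29], descend [1, 14]
      N1 x:[61/2,67/2] y:[31/2,29] z:[15,25] -> miss, prune
      N14 x:[25,65/2] y:[15,43/2] z:[23,32] -> miss, prune
  N11 x:[29/2,32] y:[27/2,65/2] z:[-8,6] -> miss, prune

order=[0, 9, 3, 7, 13, 15, 10, 12, 1, 14, 11]  |boxes|=11  |leaves|=1  hit=miss

== RESULT ==
11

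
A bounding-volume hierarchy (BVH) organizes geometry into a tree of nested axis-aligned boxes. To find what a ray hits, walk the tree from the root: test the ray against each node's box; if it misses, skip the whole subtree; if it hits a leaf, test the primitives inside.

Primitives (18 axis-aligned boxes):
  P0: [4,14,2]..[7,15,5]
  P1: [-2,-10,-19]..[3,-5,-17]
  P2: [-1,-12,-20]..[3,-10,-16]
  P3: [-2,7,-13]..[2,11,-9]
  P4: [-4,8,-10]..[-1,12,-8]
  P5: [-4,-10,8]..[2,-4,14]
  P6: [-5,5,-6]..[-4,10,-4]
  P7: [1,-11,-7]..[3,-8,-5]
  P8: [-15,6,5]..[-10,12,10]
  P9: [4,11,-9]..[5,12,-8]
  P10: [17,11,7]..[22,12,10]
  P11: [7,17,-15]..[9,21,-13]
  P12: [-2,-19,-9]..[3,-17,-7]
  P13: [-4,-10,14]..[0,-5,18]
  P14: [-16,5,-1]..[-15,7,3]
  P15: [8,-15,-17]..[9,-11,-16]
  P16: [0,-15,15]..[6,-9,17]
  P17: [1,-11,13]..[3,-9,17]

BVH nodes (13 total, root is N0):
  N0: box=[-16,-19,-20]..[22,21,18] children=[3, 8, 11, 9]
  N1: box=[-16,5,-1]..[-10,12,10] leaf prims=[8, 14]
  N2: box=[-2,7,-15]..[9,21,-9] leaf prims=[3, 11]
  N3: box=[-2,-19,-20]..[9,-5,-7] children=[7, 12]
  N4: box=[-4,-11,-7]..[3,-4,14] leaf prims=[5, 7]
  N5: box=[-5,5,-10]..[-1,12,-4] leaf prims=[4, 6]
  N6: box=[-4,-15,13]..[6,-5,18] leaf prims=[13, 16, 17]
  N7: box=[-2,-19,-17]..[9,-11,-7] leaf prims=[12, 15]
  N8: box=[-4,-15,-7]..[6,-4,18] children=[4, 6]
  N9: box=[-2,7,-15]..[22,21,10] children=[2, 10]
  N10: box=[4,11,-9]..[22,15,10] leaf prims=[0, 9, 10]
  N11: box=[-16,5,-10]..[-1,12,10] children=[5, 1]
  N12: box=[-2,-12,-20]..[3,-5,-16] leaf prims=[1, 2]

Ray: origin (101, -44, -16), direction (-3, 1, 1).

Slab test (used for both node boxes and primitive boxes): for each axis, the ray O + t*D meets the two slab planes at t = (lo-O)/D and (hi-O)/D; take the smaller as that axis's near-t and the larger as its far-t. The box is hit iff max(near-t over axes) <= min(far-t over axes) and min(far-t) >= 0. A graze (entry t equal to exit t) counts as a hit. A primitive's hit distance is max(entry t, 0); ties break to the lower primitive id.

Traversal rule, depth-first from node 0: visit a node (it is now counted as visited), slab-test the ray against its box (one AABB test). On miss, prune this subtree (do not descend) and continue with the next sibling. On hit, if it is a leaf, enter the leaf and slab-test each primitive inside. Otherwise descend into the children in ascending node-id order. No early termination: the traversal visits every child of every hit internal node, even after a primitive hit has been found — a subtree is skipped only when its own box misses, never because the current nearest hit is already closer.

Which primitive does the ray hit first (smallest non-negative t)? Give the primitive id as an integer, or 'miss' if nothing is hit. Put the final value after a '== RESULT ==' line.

Trace the traversal:
N0 x:[79/3,39] y:[25,65] z:[-4,34] -> hit [79/3,34], descend [3, 8, 9, 11]
  N3 x:[92/3,103/3] y:[25,39] z:[-4,9] -> miss, prune
  N8 x:[95/3,35] y:[29,40] z:[9,34] -> hit [95/3,34], descend [4, 6]
    N4 x:[98/3,35] y:[33,40] z:[9,30] -> miss, prune
    N6 x:[95/3,35] y:[29,39] z:[29,34] -> hit [95/3,34] leaf, test {P13@t=34, P16@t=95/3, P17@t=33}
  N9 x:[79/3,103/3] y:[51,65] z:[1,26] -> miss, prune
  N11 x:[34,39] y:[49,56] z:[6,26] -> miss, prune

order=[0, 3, 8, 4, 6, 9, 11]  |boxes|=7  |leaves|=1  hit=P16

== RESULT ==
16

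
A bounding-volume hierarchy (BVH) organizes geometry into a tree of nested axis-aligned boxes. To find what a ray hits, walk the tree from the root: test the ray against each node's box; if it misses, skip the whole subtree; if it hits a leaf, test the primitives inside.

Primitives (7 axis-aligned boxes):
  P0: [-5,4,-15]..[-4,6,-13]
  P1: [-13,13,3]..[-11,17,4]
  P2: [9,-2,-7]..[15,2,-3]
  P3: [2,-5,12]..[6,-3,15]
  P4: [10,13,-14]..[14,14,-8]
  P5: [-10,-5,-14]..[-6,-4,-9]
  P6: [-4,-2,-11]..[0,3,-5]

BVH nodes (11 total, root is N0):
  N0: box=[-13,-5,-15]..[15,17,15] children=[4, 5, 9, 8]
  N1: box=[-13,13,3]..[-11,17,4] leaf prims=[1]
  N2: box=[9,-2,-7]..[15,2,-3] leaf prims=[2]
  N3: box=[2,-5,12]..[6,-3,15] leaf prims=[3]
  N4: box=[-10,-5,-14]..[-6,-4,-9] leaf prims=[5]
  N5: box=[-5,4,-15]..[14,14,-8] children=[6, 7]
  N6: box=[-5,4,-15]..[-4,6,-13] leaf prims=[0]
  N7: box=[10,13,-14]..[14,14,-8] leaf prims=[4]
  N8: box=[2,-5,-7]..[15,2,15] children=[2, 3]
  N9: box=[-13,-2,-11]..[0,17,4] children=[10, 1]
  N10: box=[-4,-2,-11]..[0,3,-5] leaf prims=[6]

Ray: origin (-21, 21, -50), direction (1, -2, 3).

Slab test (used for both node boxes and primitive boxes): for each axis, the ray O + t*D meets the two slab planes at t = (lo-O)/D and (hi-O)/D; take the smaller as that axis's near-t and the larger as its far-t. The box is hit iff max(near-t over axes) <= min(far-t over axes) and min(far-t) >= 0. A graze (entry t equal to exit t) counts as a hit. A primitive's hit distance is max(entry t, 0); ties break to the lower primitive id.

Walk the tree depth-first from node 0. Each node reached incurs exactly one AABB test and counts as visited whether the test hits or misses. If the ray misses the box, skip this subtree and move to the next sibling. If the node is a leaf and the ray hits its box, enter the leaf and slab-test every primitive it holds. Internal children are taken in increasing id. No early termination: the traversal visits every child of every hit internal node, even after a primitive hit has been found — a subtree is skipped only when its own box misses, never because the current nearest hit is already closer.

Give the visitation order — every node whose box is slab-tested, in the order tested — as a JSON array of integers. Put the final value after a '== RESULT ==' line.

Walk:
N0 x:[8,36] y:[2,13] z:[35/3,65/3] -> hit [35/3,13], descend [4, 5, 8, 9]
  N4 x:[11,15] y:[25/2,13] z:[12,41/3] -> hit [25/2,13] leaf, test {P5@t=25/2}
  N5 x:[16,35] y:[7/2,17/2] z:[35/3,14] -> miss, prune
  N8 x:[23,36] y:[19/2,13] z:[43/3,65/3] -> miss, prune
  N9 x:[8,21] y:[2,23/2] z:[13,18] -> miss, prune

5 AABB tests over nodes [0, 4, 5, 8, 9]; 1 leaf entered; closest P5.

== RESULT ==
[0, 4, 5, 8, 9]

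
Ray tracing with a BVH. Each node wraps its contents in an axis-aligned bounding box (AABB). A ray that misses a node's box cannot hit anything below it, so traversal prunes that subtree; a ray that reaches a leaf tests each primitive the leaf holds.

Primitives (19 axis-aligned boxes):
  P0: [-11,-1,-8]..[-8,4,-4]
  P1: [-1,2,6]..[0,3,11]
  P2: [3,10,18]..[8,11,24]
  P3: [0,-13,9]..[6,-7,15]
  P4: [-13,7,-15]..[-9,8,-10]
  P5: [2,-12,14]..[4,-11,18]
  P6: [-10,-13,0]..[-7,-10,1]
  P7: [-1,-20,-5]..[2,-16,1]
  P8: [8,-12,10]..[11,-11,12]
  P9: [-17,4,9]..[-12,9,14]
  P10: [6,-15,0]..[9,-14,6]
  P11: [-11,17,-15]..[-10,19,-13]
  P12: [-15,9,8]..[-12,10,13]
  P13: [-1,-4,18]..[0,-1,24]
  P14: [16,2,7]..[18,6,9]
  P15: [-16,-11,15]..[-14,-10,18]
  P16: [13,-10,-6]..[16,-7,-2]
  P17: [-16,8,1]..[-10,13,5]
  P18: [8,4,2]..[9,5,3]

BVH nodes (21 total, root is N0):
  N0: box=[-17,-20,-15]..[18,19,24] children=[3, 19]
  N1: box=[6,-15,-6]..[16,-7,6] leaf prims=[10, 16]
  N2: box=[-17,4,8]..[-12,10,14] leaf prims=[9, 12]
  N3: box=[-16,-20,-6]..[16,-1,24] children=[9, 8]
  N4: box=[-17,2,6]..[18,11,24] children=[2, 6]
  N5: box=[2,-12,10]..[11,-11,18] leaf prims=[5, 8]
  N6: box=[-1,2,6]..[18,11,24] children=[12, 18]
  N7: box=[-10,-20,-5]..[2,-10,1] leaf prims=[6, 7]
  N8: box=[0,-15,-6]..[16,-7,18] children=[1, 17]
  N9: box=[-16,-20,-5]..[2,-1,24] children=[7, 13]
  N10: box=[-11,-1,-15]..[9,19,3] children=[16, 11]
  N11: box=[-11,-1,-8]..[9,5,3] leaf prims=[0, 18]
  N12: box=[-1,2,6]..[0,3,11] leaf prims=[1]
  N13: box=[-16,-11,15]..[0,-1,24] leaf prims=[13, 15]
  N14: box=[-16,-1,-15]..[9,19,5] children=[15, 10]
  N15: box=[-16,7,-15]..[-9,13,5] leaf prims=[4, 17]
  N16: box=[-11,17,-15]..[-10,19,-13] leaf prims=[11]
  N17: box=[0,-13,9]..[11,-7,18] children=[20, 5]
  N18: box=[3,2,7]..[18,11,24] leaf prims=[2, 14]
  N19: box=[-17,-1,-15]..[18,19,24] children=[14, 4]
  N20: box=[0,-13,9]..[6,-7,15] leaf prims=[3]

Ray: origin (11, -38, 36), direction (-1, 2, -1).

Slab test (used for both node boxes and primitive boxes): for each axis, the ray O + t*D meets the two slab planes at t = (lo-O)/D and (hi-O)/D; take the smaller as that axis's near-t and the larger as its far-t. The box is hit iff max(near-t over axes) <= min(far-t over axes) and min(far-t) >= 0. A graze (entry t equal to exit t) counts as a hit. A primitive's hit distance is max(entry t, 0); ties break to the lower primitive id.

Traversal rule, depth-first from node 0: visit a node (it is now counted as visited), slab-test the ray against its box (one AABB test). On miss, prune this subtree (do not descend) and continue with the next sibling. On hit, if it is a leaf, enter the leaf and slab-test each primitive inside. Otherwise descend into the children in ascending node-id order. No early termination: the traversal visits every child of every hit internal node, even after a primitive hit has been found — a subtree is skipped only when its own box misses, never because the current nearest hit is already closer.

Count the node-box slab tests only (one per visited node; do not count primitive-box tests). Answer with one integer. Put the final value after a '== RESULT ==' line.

Traverse from the root:
N0 x:[-7,28] y:[9,57/2] z:[12,51] -> hit [12,28], descend [3, 19]
  N3 x:[-5,27] y:[9,37/2] z:[12,42] -> hit [12,37/2], descend [8, 9]
    N8 x:[-5,11] y:[23/2,31/2] z:[18,42] -> miss, prune
    N9 x:[9,27] y:[9,37/2] z:[12,41] -> hit [12,37/2], descend [7, 13]
      N7 x:[9,21] y:[9,14] z:[35,41] -> miss, prune
      N13 x:[11,27] y:[27/2,37/2] z:[12,21] -> hit [27/2,37/2] leaf, test {P13(miss), P15(miss)}
  N19 x:[-7,28] y:[37/2,57/2] z:[12,51] -> hit [37/2,28], descend [4, 14]
    N4 x:[-7,28] y:[20,49/2] z:[12,30] -> hit [20,49/2], descend [2, 6]
      N2 x:[23,28] y:[21,24] z:[22,28] -> hit [23,24] leaf, test {P9@t=23, P12@t=47/2}
      N6 x:[-7,12] y:[20,49/2] z:[12,30] -> miss, prune
    N14 x:[2,27] y:[37/2,57/2] z:[31,51] -> miss, prune

Visited [0, 3, 8, 9, 7, 13, 19, 4, 2, 6, 14]. Tests: 11 box, 2 leaf. Nearest: P9.

== RESULT ==
11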